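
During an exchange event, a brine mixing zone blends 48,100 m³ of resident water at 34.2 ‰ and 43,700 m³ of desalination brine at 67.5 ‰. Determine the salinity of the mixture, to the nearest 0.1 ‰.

50.1 ‰

By conservation of dissolved salt,
salt = 48,100×34.2 + 43,700×67.5 = 1,645,020 + 2,949,750 = 4,594,770
volume = 48,100 + 43,700 = 91,800 m³
S = 4,594,770 / 91,800 = 50.052 ‰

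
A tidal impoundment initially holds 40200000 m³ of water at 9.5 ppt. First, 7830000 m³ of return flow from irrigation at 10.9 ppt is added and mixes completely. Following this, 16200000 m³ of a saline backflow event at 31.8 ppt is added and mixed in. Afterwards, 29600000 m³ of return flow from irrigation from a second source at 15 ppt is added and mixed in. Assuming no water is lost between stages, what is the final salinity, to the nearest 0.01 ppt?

15.20 ppt

Conserving salt mass:
Initial salt = 40,200,000×9.5 = 381,900,000
After stage 1: salt = 381,900,000 + 7,830,000×10.9 = 467,247,000; volume = 48,030,000 m³; S = 9.728 ppt
After stage 2: salt = 467,247,000 + 16,200,000×31.8 = 982,407,000; volume = 64,230,000 m³; S = 15.295 ppt
After stage 3: salt = 982,407,000 + 29,600,000×15 = 1,426,407,000; volume = 93,830,000 m³
S = 1,426,407,000 / 93,830,000 = 15.202 ppt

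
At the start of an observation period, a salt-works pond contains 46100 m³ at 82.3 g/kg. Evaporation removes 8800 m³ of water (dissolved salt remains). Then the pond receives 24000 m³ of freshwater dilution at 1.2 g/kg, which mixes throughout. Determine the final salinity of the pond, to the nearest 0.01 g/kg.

62.36 g/kg

After evaporation: salt = 46,100×82.3 = 3,794,030; volume = 46,100 − 8,800 = 37,300 m³
After mixing: salt = 3,794,030 + 24,000×1.2 = 3,822,830; volume = 37,300 + 24,000 = 61,300 m³
S = 3,822,830 / 61,300 = 62.3626 g/kg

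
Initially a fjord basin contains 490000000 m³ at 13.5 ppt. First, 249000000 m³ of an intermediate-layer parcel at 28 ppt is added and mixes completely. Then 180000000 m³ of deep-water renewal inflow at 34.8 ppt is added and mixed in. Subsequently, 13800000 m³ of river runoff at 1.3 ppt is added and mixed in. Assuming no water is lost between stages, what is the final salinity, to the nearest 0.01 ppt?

By conservation of dissolved salt,
Initial salt = 490,000,000×13.5 = 6,615,000,000
After stage 1: salt = 6,615,000,000 + 249,000,000×28 = 13,587,000,000; volume = 739,000,000 m³; S = 18.386 ppt
After stage 2: salt = 13,587,000,000 + 180,000,000×34.8 = 19,851,000,000; volume = 919,000,000 m³; S = 21.601 ppt
After stage 3: salt = 19,851,000,000 + 13,800,000×1.3 = 19,868,940,000; volume = 932,800,000 m³
S = 19,868,940,000 / 932,800,000 = 21.3003 ppt

21.30 ppt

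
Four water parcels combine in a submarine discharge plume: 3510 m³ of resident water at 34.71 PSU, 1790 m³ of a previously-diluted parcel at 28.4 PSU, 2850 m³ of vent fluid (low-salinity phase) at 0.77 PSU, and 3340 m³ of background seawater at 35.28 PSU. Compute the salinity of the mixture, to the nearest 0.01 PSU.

25.47 PSU

Conserving salt mass:
salt = 3,510×34.71 + 1,790×28.4 + 2,850×0.77 + 3,340×35.28 = 121,832.1 + 50,836 + 2,194.5 + 117,835.2 = 292,697.8
volume = 3,510 + 1,790 + 2,850 + 3,340 = 11,490 m³
S = 292,697.8 / 11,490 = 25.4741 PSU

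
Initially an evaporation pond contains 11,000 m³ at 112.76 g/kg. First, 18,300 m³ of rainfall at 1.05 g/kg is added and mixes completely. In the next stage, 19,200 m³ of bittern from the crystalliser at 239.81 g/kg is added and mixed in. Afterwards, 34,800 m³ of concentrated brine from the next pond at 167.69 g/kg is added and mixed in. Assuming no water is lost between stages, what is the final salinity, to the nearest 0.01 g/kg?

Salt balance:
Initial salt = 11,000×112.76 = 1,240,360
After stage 1: salt = 1,240,360 + 18,300×1.05 = 1,259,575; volume = 29,300 m³; S = 42.989 g/kg
After stage 2: salt = 1,259,575 + 19,200×239.81 = 5,863,927; volume = 48,500 m³; S = 120.906 g/kg
After stage 3: salt = 5,863,927 + 34,800×167.69 = 11,699,539; volume = 83,300 m³
S = 11,699,539 / 83,300 = 140.4506 g/kg

140.45 g/kg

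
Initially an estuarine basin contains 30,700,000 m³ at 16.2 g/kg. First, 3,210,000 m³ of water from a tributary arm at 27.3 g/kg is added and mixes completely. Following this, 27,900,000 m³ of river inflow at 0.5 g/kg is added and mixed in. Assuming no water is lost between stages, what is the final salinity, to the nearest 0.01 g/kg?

Total salt / total volume:
Initial salt = 30,700,000×16.2 = 497,340,000
After stage 1: salt = 497,340,000 + 3,210,000×27.3 = 584,973,000; volume = 33,910,000 m³; S = 17.251 g/kg
After stage 2: salt = 584,973,000 + 27,900,000×0.5 = 598,923,000; volume = 61,810,000 m³
S = 598,923,000 / 61,810,000 = 9.6897 g/kg

9.69 g/kg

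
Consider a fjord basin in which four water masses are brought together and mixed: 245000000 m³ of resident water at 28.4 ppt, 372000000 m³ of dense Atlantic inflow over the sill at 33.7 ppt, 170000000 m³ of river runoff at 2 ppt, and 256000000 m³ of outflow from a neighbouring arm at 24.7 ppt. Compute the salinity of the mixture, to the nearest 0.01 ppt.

By conservation of dissolved salt,
salt = 245,000,000×28.4 + 372,000,000×33.7 + 170,000,000×2 + 256,000,000×24.7 = 6,958,000,000 + 12,536,400,000 + 340,000,000 + 6,323,200,000 = 26,157,600,000
volume = 245,000,000 + 372,000,000 + 170,000,000 + 256,000,000 = 1,043,000,000 m³
S = 26,157,600,000 / 1,043,000,000 = 25.0792 ppt

25.08 ppt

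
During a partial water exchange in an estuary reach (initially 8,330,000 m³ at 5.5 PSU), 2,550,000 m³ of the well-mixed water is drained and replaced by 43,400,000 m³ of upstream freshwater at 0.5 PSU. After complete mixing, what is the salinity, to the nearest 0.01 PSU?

Remaining after removal: 5,780,000 m³ at 5.5 PSU (salt = 31,790,000)
After addition: salt = 31,790,000 + 43,400,000×0.5 = 53,490,000; volume = 49,180,000 m³
S = 53,490,000 / 49,180,000 = 1.0876 PSU

1.09 PSU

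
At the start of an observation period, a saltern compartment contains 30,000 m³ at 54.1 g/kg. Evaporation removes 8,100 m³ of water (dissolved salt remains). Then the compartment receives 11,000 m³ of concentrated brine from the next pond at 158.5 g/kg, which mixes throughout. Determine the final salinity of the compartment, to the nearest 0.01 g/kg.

102.33 g/kg

After evaporation: salt = 30,000×54.1 = 1,623,000; volume = 30,000 − 8,100 = 21,900 m³
After mixing: salt = 1,623,000 + 11,000×158.5 = 3,366,500; volume = 21,900 + 11,000 = 32,900 m³
S = 3,366,500 / 32,900 = 102.3252 g/kg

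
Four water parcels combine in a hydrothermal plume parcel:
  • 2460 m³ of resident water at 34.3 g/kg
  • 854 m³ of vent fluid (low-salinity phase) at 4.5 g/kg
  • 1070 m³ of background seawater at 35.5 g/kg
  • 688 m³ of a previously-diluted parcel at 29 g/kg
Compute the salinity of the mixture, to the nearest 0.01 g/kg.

Total salt / total volume:
salt = 2,460×34.3 + 854×4.5 + 1,070×35.5 + 688×29 = 84,378 + 3,843 + 37,985 + 19,952 = 146,158
volume = 2,460 + 854 + 1,070 + 688 = 5,072 m³
S = 146,158 / 5,072 = 28.8166 g/kg

28.82 g/kg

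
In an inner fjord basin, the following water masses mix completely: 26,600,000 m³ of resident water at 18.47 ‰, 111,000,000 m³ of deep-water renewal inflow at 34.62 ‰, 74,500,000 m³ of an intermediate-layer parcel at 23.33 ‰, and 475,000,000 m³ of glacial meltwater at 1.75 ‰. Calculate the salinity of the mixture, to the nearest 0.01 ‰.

10.05 ‰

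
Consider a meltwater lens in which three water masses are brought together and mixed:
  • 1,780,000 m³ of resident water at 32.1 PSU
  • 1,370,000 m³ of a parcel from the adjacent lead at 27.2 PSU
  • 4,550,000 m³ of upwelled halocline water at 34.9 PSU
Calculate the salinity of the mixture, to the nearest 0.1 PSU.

Total salt / total volume:
salt = 1,780,000×32.1 + 1,370,000×27.2 + 4,550,000×34.9 = 57,138,000 + 37,264,000 + 158,795,000 = 253,197,000
volume = 1,780,000 + 1,370,000 + 4,550,000 = 7,700,000 m³
S = 253,197,000 / 7,700,000 = 32.883 PSU

32.9 PSU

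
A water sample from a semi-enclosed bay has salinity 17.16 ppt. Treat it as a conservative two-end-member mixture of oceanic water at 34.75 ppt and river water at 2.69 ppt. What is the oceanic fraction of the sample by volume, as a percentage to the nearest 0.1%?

Let g be the oceanic fraction. Salt balance per unit volume:
g×34.75 + (1−g)×2.69 = 17.16
g = (17.16 − 2.69) / (34.75 − 2.69) = 14.47/32.06 = 0.4513

45.1%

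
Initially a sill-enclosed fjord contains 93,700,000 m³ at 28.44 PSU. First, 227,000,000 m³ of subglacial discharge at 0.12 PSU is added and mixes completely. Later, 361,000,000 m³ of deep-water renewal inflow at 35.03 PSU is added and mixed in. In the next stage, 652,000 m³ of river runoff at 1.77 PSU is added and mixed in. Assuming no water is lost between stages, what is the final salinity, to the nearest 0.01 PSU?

Mass of salt is conserved:
Initial salt = 93,700,000×28.44 = 2,664,828,000
After stage 1: salt = 2,664,828,000 + 227,000,000×0.12 = 2,692,068,000; volume = 320,700,000 m³; S = 8.394 PSU
After stage 2: salt = 2,692,068,000 + 361,000,000×35.03 = 15,337,898,000; volume = 681,700,000 m³; S = 22.499 PSU
After stage 3: salt = 15,337,898,000 + 652,000×1.77 = 15,339,052,040; volume = 682,352,000 m³
S = 15,339,052,040 / 682,352,000 = 22.4797 PSU

22.48 PSU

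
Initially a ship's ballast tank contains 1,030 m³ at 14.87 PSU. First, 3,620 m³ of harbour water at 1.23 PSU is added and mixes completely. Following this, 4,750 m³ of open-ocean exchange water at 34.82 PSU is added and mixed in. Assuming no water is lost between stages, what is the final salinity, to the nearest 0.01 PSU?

Total salt / total volume:
Initial salt = 1,030×14.87 = 15,316.1
After stage 1: salt = 15,316.1 + 3,620×1.23 = 19,768.7; volume = 4,650 m³; S = 4.251 PSU
After stage 2: salt = 19,768.7 + 4,750×34.82 = 185,163.7; volume = 9,400 m³
S = 185,163.7 / 9,400 = 19.6983 PSU

19.70 PSU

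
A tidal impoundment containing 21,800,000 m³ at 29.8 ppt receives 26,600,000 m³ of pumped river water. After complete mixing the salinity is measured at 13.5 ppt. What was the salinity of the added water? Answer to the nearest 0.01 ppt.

Salt balance: 21,800,000×29.8 + 26,600,000×S = 48,400,000×13.5
649,640,000 + 26,600,000·S = 653,400,000
S = (653,400,000 − 649,640,000) / 26,600,000 = 0.1414 ppt

0.14 ppt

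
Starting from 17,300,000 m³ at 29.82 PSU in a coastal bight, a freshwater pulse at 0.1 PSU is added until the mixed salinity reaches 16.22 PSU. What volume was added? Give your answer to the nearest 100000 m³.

14600000 m³

Salt balance: 17,300,000×29.82 + V×0.1 = (17,300,000+V)×16.22
515,886,000 + 0.1V = 280,606,000 + 16.22V
235,280,000 = 16.12V
V = 14,595,533.5 m³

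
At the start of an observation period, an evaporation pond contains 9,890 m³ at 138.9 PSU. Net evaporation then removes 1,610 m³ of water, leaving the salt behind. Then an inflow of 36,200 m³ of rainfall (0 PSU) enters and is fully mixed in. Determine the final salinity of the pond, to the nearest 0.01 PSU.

30.88 PSU

After evaporation: salt = 9,890×138.9 = 1,373,721; volume = 9,890 − 1,610 = 8,280 m³
After mixing: salt = 1,373,721 + 36,200×0 = 1,373,721; volume = 8,280 + 36,200 = 44,480 m³
S = 1,373,721 / 44,480 = 30.884 PSU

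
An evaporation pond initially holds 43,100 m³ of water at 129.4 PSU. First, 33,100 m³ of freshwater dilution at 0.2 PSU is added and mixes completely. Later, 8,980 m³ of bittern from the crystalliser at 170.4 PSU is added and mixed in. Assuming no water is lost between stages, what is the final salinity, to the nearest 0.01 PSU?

83.52 PSU

Total salt / total volume:
Initial salt = 43,100×129.4 = 5,577,140
After stage 1: salt = 5,577,140 + 33,100×0.2 = 5,583,760; volume = 76,200 m³; S = 73.278 PSU
After stage 2: salt = 5,583,760 + 8,980×170.4 = 7,113,952; volume = 85,180 m³
S = 7,113,952 / 85,180 = 83.5167 PSU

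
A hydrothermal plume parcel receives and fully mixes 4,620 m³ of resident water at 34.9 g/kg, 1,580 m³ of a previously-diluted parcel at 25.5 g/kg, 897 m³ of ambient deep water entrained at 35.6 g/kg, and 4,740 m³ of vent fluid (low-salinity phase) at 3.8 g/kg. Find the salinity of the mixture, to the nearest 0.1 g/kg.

Weighted by volume,
salt = 4,620×34.9 + 1,580×25.5 + 897×35.6 + 4,740×3.8 = 161,238 + 40,290 + 31,933.2 + 18,012 = 251,473.2
volume = 4,620 + 1,580 + 897 + 4,740 = 11,837 m³
S = 251,473.2 / 11,837 = 21.245 g/kg

21.2 g/kg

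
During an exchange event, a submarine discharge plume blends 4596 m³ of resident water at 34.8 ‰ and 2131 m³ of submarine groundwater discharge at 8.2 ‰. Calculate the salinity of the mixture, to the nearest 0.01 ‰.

26.37 ‰

Weighted by volume,
salt = 4,596×34.8 + 2,131×8.2 = 159,940.8 + 17,474.2 = 177,415
volume = 4,596 + 2,131 = 6,727 m³
S = 177,415 / 6,727 = 26.3736 ‰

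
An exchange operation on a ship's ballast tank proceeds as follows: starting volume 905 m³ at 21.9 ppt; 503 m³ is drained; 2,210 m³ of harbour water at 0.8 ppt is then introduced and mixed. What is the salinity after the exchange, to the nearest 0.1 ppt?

Remaining after removal: 402 m³ at 21.9 ppt (salt = 8,803.8)
After addition: salt = 8,803.8 + 2,210×0.8 = 10,571.8; volume = 2,612 m³
S = 10,571.8 / 2,612 = 4.0474 ppt

4.0 ppt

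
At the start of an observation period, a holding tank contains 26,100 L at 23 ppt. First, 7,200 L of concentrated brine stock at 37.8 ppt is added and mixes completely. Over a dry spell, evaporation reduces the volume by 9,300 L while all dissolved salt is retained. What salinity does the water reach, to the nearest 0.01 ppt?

36.35 ppt

After mixing: salt = 26,100×23 + 7,200×37.8 = 872,460; volume = 33,300 L
After evaporation: salt unchanged = 872,460; volume = 33,300 − 9,300 = 24,000 L
S = 872,460 / 24,000 = 36.3525 ppt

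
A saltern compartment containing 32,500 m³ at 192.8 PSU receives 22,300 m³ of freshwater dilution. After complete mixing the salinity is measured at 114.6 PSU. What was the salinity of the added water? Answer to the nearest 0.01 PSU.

Salt balance: 32,500×192.8 + 22,300×S = 54,800×114.6
6,266,000 + 22,300·S = 6,280,080
S = (6,280,080 − 6,266,000) / 22,300 = 0.6314 PSU

0.63 PSU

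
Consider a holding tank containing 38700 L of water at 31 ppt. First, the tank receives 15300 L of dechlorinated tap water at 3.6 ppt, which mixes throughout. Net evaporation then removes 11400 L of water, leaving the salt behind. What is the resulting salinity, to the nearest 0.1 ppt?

After mixing: salt = 38,700×31 + 15,300×3.6 = 1,254,780; volume = 54,000 L
After evaporation: salt unchanged = 1,254,780; volume = 54,000 − 11,400 = 42,600 L
S = 1,254,780 / 42,600 = 29.4549 ppt

29.5 ppt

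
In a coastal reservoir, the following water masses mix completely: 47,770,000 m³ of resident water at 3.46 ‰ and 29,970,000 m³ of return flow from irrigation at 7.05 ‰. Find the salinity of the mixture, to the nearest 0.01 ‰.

Total salt / total volume:
salt = 47,770,000×3.46 + 29,970,000×7.05 = 165,284,200 + 211,288,500 = 376,572,700
volume = 47,770,000 + 29,970,000 = 77,740,000 m³
S = 376,572,700 / 77,740,000 = 4.844 ‰

4.84 ‰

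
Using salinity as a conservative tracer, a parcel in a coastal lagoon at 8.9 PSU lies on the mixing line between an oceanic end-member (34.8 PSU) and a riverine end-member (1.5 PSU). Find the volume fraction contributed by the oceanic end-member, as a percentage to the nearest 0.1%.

Let g be the oceanic fraction. Salt balance per unit volume:
g×34.8 + (1−g)×1.5 = 8.9
g = (8.9 − 1.5) / (34.8 − 1.5) = 7.4/33.3 = 0.2222

22.2%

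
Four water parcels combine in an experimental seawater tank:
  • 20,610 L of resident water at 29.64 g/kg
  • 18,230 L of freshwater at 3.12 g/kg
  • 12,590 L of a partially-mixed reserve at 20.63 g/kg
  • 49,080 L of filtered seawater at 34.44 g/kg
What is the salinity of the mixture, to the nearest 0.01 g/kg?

Mass of salt is conserved:
salt = 20,610×29.64 + 18,230×3.12 + 12,590×20.63 + 49,080×34.44 = 610,880.4 + 56,877.6 + 259,731.7 + 1,690,315.2 = 2,617,804.9
volume = 20,610 + 18,230 + 12,590 + 49,080 = 100,510 L
S = 2,617,804.9 / 100,510 = 26.0452 g/kg

26.05 g/kg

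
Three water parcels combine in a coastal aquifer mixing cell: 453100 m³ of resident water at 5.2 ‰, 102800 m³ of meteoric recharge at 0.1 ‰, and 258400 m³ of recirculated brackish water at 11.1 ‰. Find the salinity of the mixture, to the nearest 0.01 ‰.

6.43 ‰

Salt balance:
salt = 453,100×5.2 + 102,800×0.1 + 258,400×11.1 = 2,356,120 + 10,280 + 2,868,240 = 5,234,640
volume = 453,100 + 102,800 + 258,400 = 814,300 m³
S = 5,234,640 / 814,300 = 6.4284 ‰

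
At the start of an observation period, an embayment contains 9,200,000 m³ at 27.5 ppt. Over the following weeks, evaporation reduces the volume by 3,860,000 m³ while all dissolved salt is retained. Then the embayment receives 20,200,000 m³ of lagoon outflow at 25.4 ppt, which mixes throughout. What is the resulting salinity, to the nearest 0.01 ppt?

After evaporation: salt = 9,200,000×27.5 = 253,000,000; volume = 9,200,000 − 3,860,000 = 5,340,000 m³
After mixing: salt = 253,000,000 + 20,200,000×25.4 = 766,080,000; volume = 5,340,000 + 20,200,000 = 25,540,000 m³
S = 766,080,000 / 25,540,000 = 29.9953 ppt

30.00 ppt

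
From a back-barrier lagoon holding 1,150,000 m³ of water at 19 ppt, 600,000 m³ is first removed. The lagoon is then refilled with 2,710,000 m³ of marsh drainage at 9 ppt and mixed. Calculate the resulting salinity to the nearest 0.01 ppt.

10.69 ppt

Remaining after removal: 550,000 m³ at 19 ppt (salt = 10,450,000)
After addition: salt = 10,450,000 + 2,710,000×9 = 34,840,000; volume = 3,260,000 m³
S = 34,840,000 / 3,260,000 = 10.6871 ppt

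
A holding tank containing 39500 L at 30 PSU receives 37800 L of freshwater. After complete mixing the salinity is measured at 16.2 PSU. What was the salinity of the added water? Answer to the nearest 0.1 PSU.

1.8 PSU

Salt balance: 39,500×30 + 37,800×S = 77,300×16.2
1,185,000 + 37,800·S = 1,252,260
S = (1,252,260 − 1,185,000) / 37,800 = 1.7794 PSU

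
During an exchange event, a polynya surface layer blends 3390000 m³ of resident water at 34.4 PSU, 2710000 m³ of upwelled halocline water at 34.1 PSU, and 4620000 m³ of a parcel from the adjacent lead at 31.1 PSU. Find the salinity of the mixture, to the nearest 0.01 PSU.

By conservation of dissolved salt,
salt = 3,390,000×34.4 + 2,710,000×34.1 + 4,620,000×31.1 = 116,616,000 + 92,411,000 + 143,682,000 = 352,709,000
volume = 3,390,000 + 2,710,000 + 4,620,000 = 10,720,000 m³
S = 352,709,000 / 10,720,000 = 32.902 PSU

32.90 PSU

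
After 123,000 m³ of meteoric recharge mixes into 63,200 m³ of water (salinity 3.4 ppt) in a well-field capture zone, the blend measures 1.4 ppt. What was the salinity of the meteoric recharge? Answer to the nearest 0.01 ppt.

Salt balance: 63,200×3.4 + 123,000×S = 186,200×1.4
214,880 + 123,000·S = 260,680
S = (260,680 − 214,880) / 123,000 = 0.3724 ppt

0.37 ppt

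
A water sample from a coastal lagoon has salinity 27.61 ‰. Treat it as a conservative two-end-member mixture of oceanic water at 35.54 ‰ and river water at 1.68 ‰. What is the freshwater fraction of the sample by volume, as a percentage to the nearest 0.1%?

23.4%

Let f be the freshwater fraction. Salt balance per unit volume:
f×1.68 + (1−f)×35.54 = 27.61
f = (35.54 − 27.61) / (35.54 − 1.68) = 7.93/33.86 = 0.2342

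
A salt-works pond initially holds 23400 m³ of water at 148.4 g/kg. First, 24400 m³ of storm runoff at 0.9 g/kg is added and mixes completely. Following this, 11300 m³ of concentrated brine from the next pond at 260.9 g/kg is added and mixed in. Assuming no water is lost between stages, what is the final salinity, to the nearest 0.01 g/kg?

109.01 g/kg

Weighted by volume,
Initial salt = 23,400×148.4 = 3,472,560
After stage 1: salt = 3,472,560 + 24,400×0.9 = 3,494,520; volume = 47,800 m³; S = 73.107 g/kg
After stage 2: salt = 3,494,520 + 11,300×260.9 = 6,442,690; volume = 59,100 m³
S = 6,442,690 / 59,100 = 109.0134 g/kg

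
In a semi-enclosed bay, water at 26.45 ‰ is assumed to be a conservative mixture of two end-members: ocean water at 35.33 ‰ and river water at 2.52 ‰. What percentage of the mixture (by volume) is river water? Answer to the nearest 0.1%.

Let f be the freshwater fraction. Salt balance per unit volume:
f×2.52 + (1−f)×35.33 = 26.45
f = (35.33 − 26.45) / (35.33 − 2.52) = 8.88/32.81 = 0.2706

27.1%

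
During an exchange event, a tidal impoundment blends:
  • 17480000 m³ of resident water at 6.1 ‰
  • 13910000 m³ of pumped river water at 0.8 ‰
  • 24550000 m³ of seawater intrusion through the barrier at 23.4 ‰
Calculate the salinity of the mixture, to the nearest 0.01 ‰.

12.37 ‰

Weighted by volume,
salt = 17,480,000×6.1 + 13,910,000×0.8 + 24,550,000×23.4 = 106,628,000 + 11,128,000 + 574,470,000 = 692,226,000
volume = 17,480,000 + 13,910,000 + 24,550,000 = 55,940,000 m³
S = 692,226,000 / 55,940,000 = 12.3744 ‰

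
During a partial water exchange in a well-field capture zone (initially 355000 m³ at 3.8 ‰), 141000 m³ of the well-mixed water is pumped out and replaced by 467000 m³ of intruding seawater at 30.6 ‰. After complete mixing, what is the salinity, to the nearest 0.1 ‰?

Remaining after removal: 214,000 m³ at 3.8 ‰ (salt = 813,200)
After addition: salt = 813,200 + 467,000×30.6 = 15,103,400; volume = 681,000 m³
S = 15,103,400 / 681,000 = 22.1783 ‰

22.2 ‰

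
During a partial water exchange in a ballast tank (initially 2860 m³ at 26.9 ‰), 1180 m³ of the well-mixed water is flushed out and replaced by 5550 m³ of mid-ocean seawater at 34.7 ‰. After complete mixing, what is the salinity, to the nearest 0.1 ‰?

32.9 ‰

Remaining after removal: 1,680 m³ at 26.9 ‰ (salt = 45,192)
After addition: salt = 45,192 + 5,550×34.7 = 237,777; volume = 7,230 m³
S = 237,777 / 7,230 = 32.8876 ‰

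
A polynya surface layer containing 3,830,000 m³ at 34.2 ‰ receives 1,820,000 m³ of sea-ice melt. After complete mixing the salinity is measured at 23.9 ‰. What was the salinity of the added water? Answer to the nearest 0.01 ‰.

2.22 ‰

Salt balance: 3,830,000×34.2 + 1,820,000×S = 5,650,000×23.9
130,986,000 + 1,820,000·S = 135,035,000
S = (135,035,000 − 130,986,000) / 1,820,000 = 2.2247 ‰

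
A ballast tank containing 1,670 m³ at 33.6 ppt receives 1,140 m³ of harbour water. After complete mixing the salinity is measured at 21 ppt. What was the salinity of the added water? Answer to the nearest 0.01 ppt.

2.54 ppt

Salt balance: 1,670×33.6 + 1,140×S = 2,810×21
56,112 + 1,140·S = 59,010
S = (59,010 − 56,112) / 1,140 = 2.5421 ppt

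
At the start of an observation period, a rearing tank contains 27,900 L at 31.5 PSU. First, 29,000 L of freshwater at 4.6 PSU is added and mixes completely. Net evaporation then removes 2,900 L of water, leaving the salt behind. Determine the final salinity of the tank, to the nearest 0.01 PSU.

18.75 PSU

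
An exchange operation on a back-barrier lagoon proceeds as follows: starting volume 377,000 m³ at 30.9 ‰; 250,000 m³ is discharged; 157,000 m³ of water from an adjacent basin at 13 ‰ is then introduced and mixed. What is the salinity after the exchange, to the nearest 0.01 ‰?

21.00 ‰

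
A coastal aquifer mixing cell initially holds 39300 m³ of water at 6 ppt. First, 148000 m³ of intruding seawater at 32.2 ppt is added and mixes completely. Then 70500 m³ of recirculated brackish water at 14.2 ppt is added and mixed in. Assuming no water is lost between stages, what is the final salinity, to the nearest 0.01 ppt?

By conservation of dissolved salt,
Initial salt = 39,300×6 = 235,800
After stage 1: salt = 235,800 + 148,000×32.2 = 5,001,400; volume = 187,300 m³; S = 26.703 ppt
After stage 2: salt = 5,001,400 + 70,500×14.2 = 6,002,500; volume = 257,800 m³
S = 6,002,500 / 257,800 = 23.2836 ppt

23.28 ppt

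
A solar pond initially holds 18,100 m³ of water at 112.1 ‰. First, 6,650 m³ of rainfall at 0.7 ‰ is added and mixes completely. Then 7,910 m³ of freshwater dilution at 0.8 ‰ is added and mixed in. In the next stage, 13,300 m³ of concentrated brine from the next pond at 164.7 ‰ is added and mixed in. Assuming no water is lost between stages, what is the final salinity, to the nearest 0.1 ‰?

By conservation of dissolved salt,
Initial salt = 18,100×112.1 = 2,029,010
After stage 1: salt = 2,029,010 + 6,650×0.7 = 2,033,665; volume = 24,750 m³; S = 82.168 ‰
After stage 2: salt = 2,033,665 + 7,910×0.8 = 2,039,993; volume = 32,660 m³; S = 62.462 ‰
After stage 3: salt = 2,039,993 + 13,300×164.7 = 4,230,503; volume = 45,960 m³
S = 4,230,503 / 45,960 = 92.0475 ‰

92.0 ‰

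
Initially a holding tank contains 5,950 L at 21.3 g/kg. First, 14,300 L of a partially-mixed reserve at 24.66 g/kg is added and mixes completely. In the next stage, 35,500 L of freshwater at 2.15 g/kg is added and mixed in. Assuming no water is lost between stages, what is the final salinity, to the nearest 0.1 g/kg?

Salt balance:
Initial salt = 5,950×21.3 = 126,735
After stage 1: salt = 126,735 + 14,300×24.66 = 479,373; volume = 20,250 L; S = 23.673 g/kg
After stage 2: salt = 479,373 + 35,500×2.15 = 555,698; volume = 55,750 L
S = 555,698 / 55,750 = 9.9677 g/kg

10.0 g/kg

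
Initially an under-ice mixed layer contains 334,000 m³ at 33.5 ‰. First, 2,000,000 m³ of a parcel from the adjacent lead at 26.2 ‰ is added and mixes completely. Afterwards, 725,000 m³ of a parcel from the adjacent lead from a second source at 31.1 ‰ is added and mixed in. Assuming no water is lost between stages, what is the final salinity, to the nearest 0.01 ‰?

28.16 ‰

Total salt / total volume:
Initial salt = 334,000×33.5 = 11,189,000
After stage 1: salt = 11,189,000 + 2,000,000×26.2 = 63,589,000; volume = 2,334,000 m³; S = 27.245 ‰
After stage 2: salt = 63,589,000 + 725,000×31.1 = 86,136,500; volume = 3,059,000 m³
S = 86,136,500 / 3,059,000 = 28.1584 ‰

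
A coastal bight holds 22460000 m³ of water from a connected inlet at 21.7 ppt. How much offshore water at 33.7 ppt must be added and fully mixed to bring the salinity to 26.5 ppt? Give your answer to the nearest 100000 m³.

Salt balance: 22,460,000×21.7 + V×33.7 = (22,460,000+V)×26.5
487,382,000 + 33.7V = 595,190,000 + 26.5V
107,808,000 = 7.2V
V = 14,973,333.33 m³

15000000 m³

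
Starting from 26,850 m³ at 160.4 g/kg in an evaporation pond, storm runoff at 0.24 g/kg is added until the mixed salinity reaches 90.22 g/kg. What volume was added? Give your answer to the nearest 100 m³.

Salt balance: 26,850×160.4 + V×0.24 = (26,850+V)×90.22
4,306,740 + 0.24V = 2,422,407 + 90.22V
1,884,333 = 89.98V
V = 20,941.69 m³

20900 m³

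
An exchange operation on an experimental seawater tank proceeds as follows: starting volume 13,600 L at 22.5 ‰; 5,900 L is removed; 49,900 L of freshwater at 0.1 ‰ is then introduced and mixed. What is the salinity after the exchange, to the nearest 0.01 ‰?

3.09 ‰

Remaining after removal: 7,700 L at 22.5 ‰ (salt = 173,250)
After addition: salt = 173,250 + 49,900×0.1 = 178,240; volume = 57,600 L
S = 178,240 / 57,600 = 3.0944 ‰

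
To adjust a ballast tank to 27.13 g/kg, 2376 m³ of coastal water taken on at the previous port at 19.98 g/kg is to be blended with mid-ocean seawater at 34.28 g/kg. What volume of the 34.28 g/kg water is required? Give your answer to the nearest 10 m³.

2380 m³

Salt balance: 2,376×19.98 + V×34.28 = (2,376+V)×27.13
47,472.48 + 34.28V = 64,460.88 + 27.13V
16,988.4 = 7.15V
V = 2,376 m³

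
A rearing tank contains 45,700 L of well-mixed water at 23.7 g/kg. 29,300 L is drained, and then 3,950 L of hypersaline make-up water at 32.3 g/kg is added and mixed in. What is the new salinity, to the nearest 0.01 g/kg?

25.37 g/kg

Remaining after removal: 16,400 L at 23.7 g/kg (salt = 388,680)
After addition: salt = 388,680 + 3,950×32.3 = 516,265; volume = 20,350 L
S = 516,265 / 20,350 = 25.3693 g/kg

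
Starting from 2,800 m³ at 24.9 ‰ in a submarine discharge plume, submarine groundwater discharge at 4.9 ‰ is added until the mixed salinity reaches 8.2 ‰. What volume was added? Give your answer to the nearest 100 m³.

14200 m³

Salt balance: 2,800×24.9 + V×4.9 = (2,800+V)×8.2
69,720 + 4.9V = 22,960 + 8.2V
46,760 = 3.3V
V = 14,169.7 m³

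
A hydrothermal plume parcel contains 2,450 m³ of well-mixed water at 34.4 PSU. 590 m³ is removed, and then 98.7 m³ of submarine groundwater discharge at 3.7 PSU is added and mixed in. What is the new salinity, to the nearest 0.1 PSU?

32.9 PSU

Remaining after removal: 1,860 m³ at 34.4 PSU (salt = 63,984)
After addition: salt = 63,984 + 98.7×3.7 = 64,349.19; volume = 1,958.7 m³
S = 64,349.19 / 1,958.7 = 32.853 PSU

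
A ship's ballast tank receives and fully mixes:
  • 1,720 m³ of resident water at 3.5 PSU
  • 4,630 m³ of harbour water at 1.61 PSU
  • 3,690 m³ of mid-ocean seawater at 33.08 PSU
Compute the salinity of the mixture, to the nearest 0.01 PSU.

By conservation of dissolved salt,
salt = 1,720×3.5 + 4,630×1.61 + 3,690×33.08 = 6,020 + 7,454.3 + 122,065.2 = 135,539.5
volume = 1,720 + 4,630 + 3,690 = 10,040 m³
S = 135,539.5 / 10,040 = 13.5 PSU

13.50 PSU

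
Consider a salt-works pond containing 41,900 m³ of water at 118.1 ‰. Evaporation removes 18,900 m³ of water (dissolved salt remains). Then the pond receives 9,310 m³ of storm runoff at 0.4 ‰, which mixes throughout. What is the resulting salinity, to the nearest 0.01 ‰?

153.27 ‰

After evaporation: salt = 41,900×118.1 = 4,948,390; volume = 41,900 − 18,900 = 23,000 m³
After mixing: salt = 4,948,390 + 9,310×0.4 = 4,952,114; volume = 23,000 + 9,310 = 32,310 m³
S = 4,952,114 / 32,310 = 153.2688 ‰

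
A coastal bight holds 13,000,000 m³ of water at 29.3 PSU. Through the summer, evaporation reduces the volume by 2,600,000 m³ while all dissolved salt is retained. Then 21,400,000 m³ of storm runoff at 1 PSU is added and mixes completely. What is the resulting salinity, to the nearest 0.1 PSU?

12.7 PSU

After evaporation: salt = 13,000,000×29.3 = 380,900,000; volume = 13,000,000 − 2,600,000 = 10,400,000 m³
After mixing: salt = 380,900,000 + 21,400,000×1 = 402,300,000; volume = 10,400,000 + 21,400,000 = 31,800,000 m³
S = 402,300,000 / 31,800,000 = 12.6509 PSU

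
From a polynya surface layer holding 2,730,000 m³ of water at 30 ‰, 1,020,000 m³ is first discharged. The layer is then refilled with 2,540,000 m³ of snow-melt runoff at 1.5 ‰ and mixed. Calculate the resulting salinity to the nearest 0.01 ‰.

12.97 ‰

Remaining after removal: 1,710,000 m³ at 30 ‰ (salt = 51,300,000)
After addition: salt = 51,300,000 + 2,540,000×1.5 = 55,110,000; volume = 4,250,000 m³
S = 55,110,000 / 4,250,000 = 12.9671 ‰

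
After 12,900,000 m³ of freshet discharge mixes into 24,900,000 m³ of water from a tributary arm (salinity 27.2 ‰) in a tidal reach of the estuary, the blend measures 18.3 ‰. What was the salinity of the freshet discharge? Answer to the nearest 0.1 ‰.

Salt balance: 24,900,000×27.2 + 12,900,000×S = 37,800,000×18.3
677,280,000 + 12,900,000·S = 691,740,000
S = (691,740,000 − 677,280,000) / 12,900,000 = 1.1209 ‰

1.1 ‰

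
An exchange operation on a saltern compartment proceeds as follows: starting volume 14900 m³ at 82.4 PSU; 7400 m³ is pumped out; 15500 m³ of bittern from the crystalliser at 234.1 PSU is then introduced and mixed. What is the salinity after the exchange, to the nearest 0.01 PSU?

184.63 PSU

Remaining after removal: 7,500 m³ at 82.4 PSU (salt = 618,000)
After addition: salt = 618,000 + 15,500×234.1 = 4,246,550; volume = 23,000 m³
S = 4,246,550 / 23,000 = 184.6326 PSU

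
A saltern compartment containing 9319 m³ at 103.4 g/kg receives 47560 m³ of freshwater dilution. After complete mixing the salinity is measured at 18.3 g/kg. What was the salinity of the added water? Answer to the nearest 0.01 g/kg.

1.63 g/kg

Salt balance: 9,319×103.4 + 47,560×S = 56,879×18.3
963,584.6 + 47,560·S = 1,040,885.7
S = (1,040,885.7 − 963,584.6) / 47,560 = 1.6253 g/kg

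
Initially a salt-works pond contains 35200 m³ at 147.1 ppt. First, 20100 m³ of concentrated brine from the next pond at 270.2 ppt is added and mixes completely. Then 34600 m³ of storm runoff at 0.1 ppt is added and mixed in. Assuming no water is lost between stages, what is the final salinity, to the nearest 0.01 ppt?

118.05 ppt

By conservation of dissolved salt,
Initial salt = 35,200×147.1 = 5,177,920
After stage 1: salt = 5,177,920 + 20,100×270.2 = 10,608,940; volume = 55,300 m³; S = 191.843 ppt
After stage 2: salt = 10,608,940 + 34,600×0.1 = 10,612,400; volume = 89,900 m³
S = 10,612,400 / 89,900 = 118.0467 ppt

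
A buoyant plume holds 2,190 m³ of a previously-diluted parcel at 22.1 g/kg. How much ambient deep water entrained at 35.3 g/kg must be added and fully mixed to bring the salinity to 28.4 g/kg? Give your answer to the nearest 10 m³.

Salt balance: 2,190×22.1 + V×35.3 = (2,190+V)×28.4
48,399 + 35.3V = 62,196 + 28.4V
13,797 = 6.9V
V = 1,999.57 m³

2000 m³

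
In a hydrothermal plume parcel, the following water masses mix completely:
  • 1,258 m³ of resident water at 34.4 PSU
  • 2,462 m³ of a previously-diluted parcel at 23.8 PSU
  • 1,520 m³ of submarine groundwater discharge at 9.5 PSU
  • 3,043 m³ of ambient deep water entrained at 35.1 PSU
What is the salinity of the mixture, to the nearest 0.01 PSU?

26.94 PSU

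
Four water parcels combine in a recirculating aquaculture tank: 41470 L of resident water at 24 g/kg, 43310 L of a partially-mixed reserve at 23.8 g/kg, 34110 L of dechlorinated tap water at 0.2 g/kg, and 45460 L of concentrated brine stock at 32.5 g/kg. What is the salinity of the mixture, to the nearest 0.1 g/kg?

Conserving salt mass:
salt = 41,470×24 + 43,310×23.8 + 34,110×0.2 + 45,460×32.5 = 995,280 + 1,030,778 + 6,822 + 1,477,450 = 3,510,330
volume = 41,470 + 43,310 + 34,110 + 45,460 = 164,350 L
S = 3,510,330 / 164,350 = 21.359 g/kg

21.4 g/kg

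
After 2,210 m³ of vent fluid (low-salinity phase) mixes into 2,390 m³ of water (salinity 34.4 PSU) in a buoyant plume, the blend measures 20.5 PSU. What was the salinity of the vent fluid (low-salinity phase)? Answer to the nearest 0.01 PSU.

5.47 PSU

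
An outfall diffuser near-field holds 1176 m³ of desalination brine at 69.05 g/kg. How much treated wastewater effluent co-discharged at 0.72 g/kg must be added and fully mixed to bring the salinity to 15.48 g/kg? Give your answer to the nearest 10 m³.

Salt balance: 1,176×69.05 + V×0.72 = (1,176+V)×15.48
81,202.8 + 0.72V = 18,204.48 + 15.48V
62,998.32 = 14.76V
V = 4,268.18 m³

4270 m³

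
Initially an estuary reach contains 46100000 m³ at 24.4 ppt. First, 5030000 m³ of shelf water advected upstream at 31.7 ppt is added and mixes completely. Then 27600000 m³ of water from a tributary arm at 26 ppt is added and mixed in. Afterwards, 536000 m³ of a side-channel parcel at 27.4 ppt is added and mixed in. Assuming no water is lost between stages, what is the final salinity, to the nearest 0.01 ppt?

By conservation of dissolved salt,
Initial salt = 46,100,000×24.4 = 1,124,840,000
After stage 1: salt = 1,124,840,000 + 5,030,000×31.7 = 1,284,291,000; volume = 51,130,000 m³; S = 25.118 ppt
After stage 2: salt = 1,284,291,000 + 27,600,000×26 = 2,001,891,000; volume = 78,730,000 m³; S = 25.427 ppt
After stage 3: salt = 2,001,891,000 + 536,000×27.4 = 2,016,577,400; volume = 79,266,000 m³
S = 2,016,577,400 / 79,266,000 = 25.4406 ppt

25.44 ppt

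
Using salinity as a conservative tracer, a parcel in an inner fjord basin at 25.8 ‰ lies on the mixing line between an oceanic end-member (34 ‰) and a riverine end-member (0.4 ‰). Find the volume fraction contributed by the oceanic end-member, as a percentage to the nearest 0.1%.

75.6%

Let g be the oceanic fraction. Salt balance per unit volume:
g×34 + (1−g)×0.4 = 25.8
g = (25.8 − 0.4) / (34 − 0.4) = 25.4/33.6 = 0.756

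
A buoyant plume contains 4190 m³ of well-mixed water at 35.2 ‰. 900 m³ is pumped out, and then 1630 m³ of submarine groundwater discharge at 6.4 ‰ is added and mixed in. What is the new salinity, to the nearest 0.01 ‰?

25.66 ‰

Remaining after removal: 3,290 m³ at 35.2 ‰ (salt = 115,808)
After addition: salt = 115,808 + 1,630×6.4 = 126,240; volume = 4,920 m³
S = 126,240 / 4,920 = 25.6585 ‰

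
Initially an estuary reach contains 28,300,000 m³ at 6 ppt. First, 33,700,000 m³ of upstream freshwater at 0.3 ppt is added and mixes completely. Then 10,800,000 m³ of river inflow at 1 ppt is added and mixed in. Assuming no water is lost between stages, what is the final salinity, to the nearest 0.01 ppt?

Salt balance:
Initial salt = 28,300,000×6 = 169,800,000
After stage 1: salt = 169,800,000 + 33,700,000×0.3 = 179,910,000; volume = 62,000,000 m³; S = 2.902 ppt
After stage 2: salt = 179,910,000 + 10,800,000×1 = 190,710,000; volume = 72,800,000 m³
S = 190,710,000 / 72,800,000 = 2.6196 ppt

2.62 ppt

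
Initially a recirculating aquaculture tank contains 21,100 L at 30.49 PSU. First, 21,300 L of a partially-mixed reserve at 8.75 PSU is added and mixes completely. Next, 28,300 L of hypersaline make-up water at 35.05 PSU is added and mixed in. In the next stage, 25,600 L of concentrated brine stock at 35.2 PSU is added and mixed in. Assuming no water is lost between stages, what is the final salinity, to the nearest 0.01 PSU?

Conserving salt mass:
Initial salt = 21,100×30.49 = 643,339
After stage 1: salt = 643,339 + 21,300×8.75 = 829,714; volume = 42,400 L; S = 19.569 PSU
After stage 2: salt = 829,714 + 28,300×35.05 = 1,821,629; volume = 70,700 L; S = 25.766 PSU
After stage 3: salt = 1,821,629 + 25,600×35.2 = 2,722,749; volume = 96,300 L
S = 2,722,749 / 96,300 = 28.2736 PSU

28.27 PSU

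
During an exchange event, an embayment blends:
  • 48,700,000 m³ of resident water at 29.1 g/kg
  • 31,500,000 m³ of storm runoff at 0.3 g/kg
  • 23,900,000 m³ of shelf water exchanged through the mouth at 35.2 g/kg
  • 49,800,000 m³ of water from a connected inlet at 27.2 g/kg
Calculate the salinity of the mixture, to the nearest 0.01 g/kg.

By conservation of dissolved salt,
salt = 48,700,000×29.1 + 31,500,000×0.3 + 23,900,000×35.2 + 49,800,000×27.2 = 1,417,170,000 + 9,450,000 + 841,280,000 + 1,354,560,000 = 3,622,460,000
volume = 48,700,000 + 31,500,000 + 23,900,000 + 49,800,000 = 153,900,000 m³
S = 3,622,460,000 / 153,900,000 = 23.5378 g/kg

23.54 g/kg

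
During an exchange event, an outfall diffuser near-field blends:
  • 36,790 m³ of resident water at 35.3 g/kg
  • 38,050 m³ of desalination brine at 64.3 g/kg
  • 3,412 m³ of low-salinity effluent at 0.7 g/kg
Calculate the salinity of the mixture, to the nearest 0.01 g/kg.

47.89 g/kg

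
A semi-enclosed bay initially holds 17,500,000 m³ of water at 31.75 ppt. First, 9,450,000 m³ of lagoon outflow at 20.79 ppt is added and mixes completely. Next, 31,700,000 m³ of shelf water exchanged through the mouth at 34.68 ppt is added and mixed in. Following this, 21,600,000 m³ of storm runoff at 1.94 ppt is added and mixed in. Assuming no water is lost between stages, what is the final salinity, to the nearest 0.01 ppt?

Salt balance:
Initial salt = 17,500,000×31.75 = 555,625,000
After stage 1: salt = 555,625,000 + 9,450,000×20.79 = 752,090,500; volume = 26,950,000 m³; S = 27.907 ppt
After stage 2: salt = 752,090,500 + 31,700,000×34.68 = 1,851,446,500; volume = 58,650,000 m³; S = 31.568 ppt
After stage 3: salt = 1,851,446,500 + 21,600,000×1.94 = 1,893,350,500; volume = 80,250,000 m³
S = 1,893,350,500 / 80,250,000 = 23.5932 ppt

23.59 ppt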